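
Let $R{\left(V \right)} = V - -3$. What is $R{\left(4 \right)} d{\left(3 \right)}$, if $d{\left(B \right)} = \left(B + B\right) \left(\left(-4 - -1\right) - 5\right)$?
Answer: $-336$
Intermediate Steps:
$R{\left(V \right)} = 3 + V$ ($R{\left(V \right)} = V + 3 = 3 + V$)
$d{\left(B \right)} = - 16 B$ ($d{\left(B \right)} = 2 B \left(\left(-4 + 1\right) - 5\right) = 2 B \left(-3 - 5\right) = 2 B \left(-8\right) = - 16 B$)
$R{\left(4 \right)} d{\left(3 \right)} = \left(3 + 4\right) \left(\left(-16\right) 3\right) = 7 \left(-48\right) = -336$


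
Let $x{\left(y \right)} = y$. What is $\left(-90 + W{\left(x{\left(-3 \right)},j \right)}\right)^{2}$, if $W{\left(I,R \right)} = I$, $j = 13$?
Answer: $8649$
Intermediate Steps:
$\left(-90 + W{\left(x{\left(-3 \right)},j \right)}\right)^{2} = \left(-90 - 3\right)^{2} = \left(-93\right)^{2} = 8649$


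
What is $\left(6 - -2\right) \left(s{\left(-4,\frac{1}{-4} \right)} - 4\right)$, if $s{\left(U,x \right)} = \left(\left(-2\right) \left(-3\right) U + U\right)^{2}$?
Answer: $6240$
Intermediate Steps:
$s{\left(U,x \right)} = 49 U^{2}$ ($s{\left(U,x \right)} = \left(6 U + U\right)^{2} = \left(7 U\right)^{2} = 49 U^{2}$)
$\left(6 - -2\right) \left(s{\left(-4,\frac{1}{-4} \right)} - 4\right) = \left(6 - -2\right) \left(49 \left(-4\right)^{2} - 4\right) = \left(6 + 2\right) \left(49 \cdot 16 - 4\right) = 8 \left(784 - 4\right) = 8 \cdot 780 = 6240$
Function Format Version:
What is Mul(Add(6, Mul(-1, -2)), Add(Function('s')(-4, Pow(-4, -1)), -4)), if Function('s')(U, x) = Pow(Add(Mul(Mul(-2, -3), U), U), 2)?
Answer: 6240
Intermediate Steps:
Function('s')(U, x) = Mul(49, Pow(U, 2)) (Function('s')(U, x) = Pow(Add(Mul(6, U), U), 2) = Pow(Mul(7, U), 2) = Mul(49, Pow(U, 2)))
Mul(Add(6, Mul(-1, -2)), Add(Function('s')(-4, Pow(-4, -1)), -4)) = Mul(Add(6, Mul(-1, -2)), Add(Mul(49, Pow(-4, 2)), -4)) = Mul(Add(6, 2), Add(Mul(49, 16), -4)) = Mul(8, Add(784, -4)) = Mul(8, 780) = 6240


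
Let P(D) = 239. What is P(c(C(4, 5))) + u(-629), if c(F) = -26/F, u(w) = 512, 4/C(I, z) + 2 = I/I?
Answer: 751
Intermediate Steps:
C(I, z) = -4 (C(I, z) = 4/(-2 + I/I) = 4/(-2 + 1) = 4/(-1) = 4*(-1) = -4)
P(c(C(4, 5))) + u(-629) = 239 + 512 = 751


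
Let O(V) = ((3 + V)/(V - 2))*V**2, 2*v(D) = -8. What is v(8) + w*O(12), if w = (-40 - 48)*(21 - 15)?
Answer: -114052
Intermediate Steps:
v(D) = -4 (v(D) = (1/2)*(-8) = -4)
O(V) = V**2*(3 + V)/(-2 + V) (O(V) = ((3 + V)/(-2 + V))*V**2 = V**2*(3 + V)/(-2 + V))
w = -528 (w = -88*6 = -528)
v(8) + w*O(12) = -4 - 528*12**2*(3 + 12)/(-2 + 12) = -4 - 76032*15/10 = -4 - 528*216 = -4 - 114048 = -114052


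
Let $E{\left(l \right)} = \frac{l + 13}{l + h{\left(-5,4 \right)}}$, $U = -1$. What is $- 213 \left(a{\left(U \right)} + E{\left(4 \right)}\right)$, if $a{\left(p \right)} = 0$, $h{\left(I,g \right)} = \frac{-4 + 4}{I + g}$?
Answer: $- \frac{3621}{4} \approx -905.25$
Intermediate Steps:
$h{\left(I,g \right)} = 0$ ($h{\left(I,g \right)} = \frac{0}{I + g} = 0$)
$E{\left(l \right)} = \frac{13 + l}{l}$ ($E{\left(l \right)} = \frac{l + 13}{l + 0} = \frac{13 + l}{l}$)
$- 213 \left(a{\left(U \right)} + E{\left(4 \right)}\right) = - 213 \left(0 + \frac{13 + 4}{4}\right) = - 213 \left(0 + \frac{1}{4} \cdot 17\right) = - 213 \left(0 + \frac{17}{4}\right) = \left(-213\right) \frac{17}{4} = - \frac{3621}{4}$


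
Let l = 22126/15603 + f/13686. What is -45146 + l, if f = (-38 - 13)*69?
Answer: -3213449642863/71180886 ≈ -45145.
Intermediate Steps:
f = -3519 (f = -51*69 = -3519)
l = 82636493/71180886 (l = 22126/15603 - 3519/13686 = 22126*(1/15603) - 3519*1/13686 = 22126/15603 - 1173/4562 = 82636493/71180886 ≈ 1.1609)
-45146 + l = -45146 + 82636493/71180886 = -3213449642863/71180886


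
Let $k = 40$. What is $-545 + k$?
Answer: $-505$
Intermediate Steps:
$-545 + k = -545 + 40 = -505$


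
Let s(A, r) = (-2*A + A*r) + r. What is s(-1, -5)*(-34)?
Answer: -68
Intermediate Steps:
s(A, r) = r - 2*A + A*r
s(-1, -5)*(-34) = (-5 - 2*(-1) - 1*(-5))*(-34) = (-5 + 2 + 5)*(-34) = 2*(-34) = -68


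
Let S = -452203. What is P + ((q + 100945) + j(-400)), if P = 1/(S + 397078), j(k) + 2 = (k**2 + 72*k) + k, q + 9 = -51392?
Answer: 9941352749/55125 ≈ 1.8034e+5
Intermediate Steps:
q = -51401 (q = -9 - 51392 = -51401)
j(k) = -2 + k**2 + 73*k (j(k) = -2 + ((k**2 + 72*k) + k) = -2 + (k**2 + 73*k) = -2 + k**2 + 73*k)
P = -1/55125 (P = 1/(-452203 + 397078) = 1/(-55125) = -1/55125 ≈ -1.8141e-5)
P + ((q + 100945) + j(-400)) = -1/55125 + ((-51401 + 100945) + (-2 + (-400)**2 + 73*(-400))) = -1/55125 + (49544 + (-2 + 160000 - 29200)) = -1/55125 + (49544 + 130798) = -1/55125 + 180342 = 9941352749/55125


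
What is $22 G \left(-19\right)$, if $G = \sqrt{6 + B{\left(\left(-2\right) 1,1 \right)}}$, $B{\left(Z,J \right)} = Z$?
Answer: $-836$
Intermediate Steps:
$G = 2$ ($G = \sqrt{6 - 2} = \sqrt{4} = 2$)
$22 G \left(-19\right) = 22 \cdot 2 \left(-19\right) = 44 \left(-19\right) = -836$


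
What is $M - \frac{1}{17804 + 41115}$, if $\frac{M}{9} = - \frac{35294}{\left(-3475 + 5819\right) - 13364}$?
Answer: $\frac{492509833}{17086510} \approx 28.824$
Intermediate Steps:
$M = \frac{158823}{5510}$ ($M = 9 \left(- \frac{35294}{\left(-3475 + 5819\right) - 13364}\right) = 9 \left(- \frac{35294}{2344 - 13364}\right) = 9 \left(- \frac{35294}{-11020}\right) = 9 \left(\left(-35294\right) \left(- \frac{1}{11020}\right)\right) = 9 \cdot \frac{17647}{5510} = \frac{158823}{5510} \approx 28.824$)
$M - \frac{1}{17804 + 41115} = \frac{158823}{5510} - \frac{1}{17804 + 41115} = \frac{158823}{5510} - \frac{1}{58919} = \frac{492509833}{17086510}$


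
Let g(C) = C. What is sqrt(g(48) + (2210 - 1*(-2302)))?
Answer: 4*sqrt(285) ≈ 67.528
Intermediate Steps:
sqrt(g(48) + (2210 - 1*(-2302))) = sqrt(48 + (2210 - 1*(-2302))) = sqrt(48 + (2210 + 2302)) = sqrt(48 + 4512) = sqrt(4560) = 4*sqrt(285)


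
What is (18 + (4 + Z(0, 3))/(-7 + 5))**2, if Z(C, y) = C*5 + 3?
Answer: 841/4 ≈ 210.25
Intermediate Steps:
Z(C, y) = 3 + 5*C (Z(C, y) = 5*C + 3 = 3 + 5*C)
(18 + (4 + Z(0, 3))/(-7 + 5))**2 = (18 + (4 + (3 + 5*0))/(-7 + 5))**2 = (18 + (4 + (3 + 0))/(-2))**2 = (18 + (4 + 3)*(-1/2))**2 = (18 + 7*(-1/2))**2 = (18 - 7/2)**2 = (29/2)**2 = 841/4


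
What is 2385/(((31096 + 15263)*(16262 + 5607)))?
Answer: 265/112647219 ≈ 2.3525e-6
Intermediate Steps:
2385/(((31096 + 15263)*(16262 + 5607))) = 2385/((46359*21869)) = 2385/1013824971 = 2385*(1/1013824971) = 265/112647219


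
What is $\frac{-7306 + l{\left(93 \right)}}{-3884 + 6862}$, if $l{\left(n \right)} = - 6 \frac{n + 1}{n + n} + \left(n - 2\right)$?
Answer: $- \frac{223759}{92318} \approx -2.4238$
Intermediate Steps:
$l{\left(n \right)} = -2 + n - \frac{3 \left(1 + n\right)}{n}$ ($l{\left(n \right)} = - 6 \frac{1 + n}{2 n} + \left(n - 2\right) = - 6 \left(1 + n\right) \frac{1}{2 n} + \left(-2 + n\right) = - 6 \frac{1 + n}{2 n} + \left(-2 + n\right) = - \frac{3 \left(1 + n\right)}{n} + \left(-2 + n\right) = -2 + n - \frac{3 \left(1 + n\right)}{n}$)
$\frac{-7306 + l{\left(93 \right)}}{-3884 + 6862} = \frac{-7306 - \left(-88 + \frac{1}{31}\right)}{-3884 + 6862} = \frac{-7306 - - \frac{2727}{31}}{2978} = \left(-7306 - - \frac{2727}{31}\right) \frac{1}{2978} = \left(-7306 + \frac{2727}{31}\right) \frac{1}{2978} = \left(- \frac{223759}{31}\right) \frac{1}{2978} = - \frac{223759}{92318}$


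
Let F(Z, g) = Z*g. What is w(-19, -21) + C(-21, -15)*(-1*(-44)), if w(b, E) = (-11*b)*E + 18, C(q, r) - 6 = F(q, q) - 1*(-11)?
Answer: 15781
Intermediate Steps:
C(q, r) = 17 + q**2 (C(q, r) = 6 + (q*q - 1*(-11)) = 6 + (q**2 + 11) = 6 + (11 + q**2) = 17 + q**2)
w(b, E) = 18 - 11*E*b (w(b, E) = -11*E*b + 18 = 18 - 11*E*b)
w(-19, -21) + C(-21, -15)*(-1*(-44)) = (18 - 11*(-21)*(-19)) + (17 + (-21)**2)*(-1*(-44)) = (18 - 4389) + (17 + 441)*44 = -4371 + 458*44 = -4371 + 20152 = 15781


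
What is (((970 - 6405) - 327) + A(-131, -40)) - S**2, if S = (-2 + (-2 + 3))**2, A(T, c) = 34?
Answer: -5729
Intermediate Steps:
S = 1 (S = (-2 + 1)**2 = (-1)**2 = 1)
(((970 - 6405) - 327) + A(-131, -40)) - S**2 = (((970 - 6405) - 327) + 34) - 1*1**2 = ((-5435 - 327) + 34) - 1*1 = (-5762 + 34) - 1 = -5728 - 1 = -5729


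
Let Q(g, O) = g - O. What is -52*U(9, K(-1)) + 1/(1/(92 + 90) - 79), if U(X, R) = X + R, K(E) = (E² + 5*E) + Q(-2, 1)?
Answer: -1495390/14377 ≈ -104.01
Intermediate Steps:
K(E) = -3 + E² + 5*E (K(E) = (E² + 5*E) + (-2 - 1*1) = (E² + 5*E) + (-2 - 1) = (E² + 5*E) - 3 = -3 + E² + 5*E)
U(X, R) = R + X
-52*U(9, K(-1)) + 1/(1/(92 + 90) - 79) = -52*((-3 + (-1)² + 5*(-1)) + 9) + 1/(1/(92 + 90) - 79) = -52*((-3 + 1 - 5) + 9) + 1/(1/182 - 79) = -52*(-7 + 9) + 1/(1/182 - 79) = -52*2 + 1/(-14377/182) = -104 - 182/14377 = -1495390/14377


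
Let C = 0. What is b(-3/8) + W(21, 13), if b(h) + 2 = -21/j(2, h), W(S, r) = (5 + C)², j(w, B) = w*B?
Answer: 51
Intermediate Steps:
j(w, B) = B*w
W(S, r) = 25 (W(S, r) = (5 + 0)² = 5² = 25)
b(h) = -2 - 21/(2*h) (b(h) = -2 - 21*1/(2*h) = -2 - 21/(2*h))
b(-3/8) + W(21, 13) = (-2 - 21/(2*((-3/8)))) + 25 = (-2 - 21/(2*((-3*⅛)))) + 25 = (-2 - 21/(2*(-3/8))) + 25 = (-2 - 21/2*(-8/3)) + 25 = (-2 + 28) + 25 = 26 + 25 = 51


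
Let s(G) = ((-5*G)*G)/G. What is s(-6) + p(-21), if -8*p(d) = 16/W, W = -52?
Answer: 781/26 ≈ 30.038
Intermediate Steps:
s(G) = -5*G (s(G) = (-5*G**2)/G = -5*G)
p(d) = 1/26 (p(d) = -2/(-52) = -2*(-1)/52 = -1/8*(-4/13) = 1/26)
s(-6) + p(-21) = -5*(-6) + 1/26 = 30 + 1/26 = 781/26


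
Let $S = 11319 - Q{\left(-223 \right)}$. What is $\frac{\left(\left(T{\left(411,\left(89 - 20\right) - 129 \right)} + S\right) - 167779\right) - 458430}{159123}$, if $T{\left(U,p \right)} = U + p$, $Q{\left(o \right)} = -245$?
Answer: $- \frac{614294}{159123} \approx -3.8605$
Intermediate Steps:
$S = 11564$ ($S = 11319 - -245 = 11319 + 245 = 11564$)
$\frac{\left(\left(T{\left(411,\left(89 - 20\right) - 129 \right)} + S\right) - 167779\right) - 458430}{159123} = \frac{\left(\left(\left(411 + \left(\left(89 - 20\right) - 129\right)\right) + 11564\right) - 167779\right) - 458430}{159123} = \left(\left(\left(\left(411 + \left(69 - 129\right)\right) + 11564\right) - 167779\right) - 458430\right) \frac{1}{159123} = \left(\left(\left(\left(411 - 60\right) + 11564\right) - 167779\right) - 458430\right) \frac{1}{159123} = \left(\left(\left(351 + 11564\right) - 167779\right) - 458430\right) \frac{1}{159123} = \left(\left(11915 - 167779\right) - 458430\right) \frac{1}{159123} = \left(-155864 - 458430\right) \frac{1}{159123} = \left(-614294\right) \frac{1}{159123} = - \frac{614294}{159123}$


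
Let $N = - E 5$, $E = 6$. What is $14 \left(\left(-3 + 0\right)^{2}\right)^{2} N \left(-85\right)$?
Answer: $2891700$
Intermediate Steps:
$N = -30$ ($N = \left(-1\right) 6 \cdot 5 = \left(-6\right) 5 = -30$)
$14 \left(\left(-3 + 0\right)^{2}\right)^{2} N \left(-85\right) = 14 \left(\left(-3 + 0\right)^{2}\right)^{2} \left(-30\right) \left(-85\right) = 14 \left(\left(-3\right)^{2}\right)^{2} \left(-30\right) \left(-85\right) = 14 \cdot 9^{2} \left(-30\right) \left(-85\right) = 14 \cdot 81 \left(-30\right) \left(-85\right) = 1134 \left(-30\right) \left(-85\right) = \left(-34020\right) \left(-85\right) = 2891700$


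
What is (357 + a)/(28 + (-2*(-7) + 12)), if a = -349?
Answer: 4/27 ≈ 0.14815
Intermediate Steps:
(357 + a)/(28 + (-2*(-7) + 12)) = (357 - 349)/(28 + (-2*(-7) + 12)) = 8/(28 + (14 + 12)) = 8/(28 + 26) = 8/54 = 8*(1/54) = 4/27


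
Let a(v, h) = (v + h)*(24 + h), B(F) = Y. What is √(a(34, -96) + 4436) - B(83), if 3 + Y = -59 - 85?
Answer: 147 + 10*√89 ≈ 241.34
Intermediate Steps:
Y = -147 (Y = -3 + (-59 - 85) = -3 - 144 = -147)
B(F) = -147
a(v, h) = (24 + h)*(h + v) (a(v, h) = (h + v)*(24 + h) = (24 + h)*(h + v))
√(a(34, -96) + 4436) - B(83) = √(((-96)² + 24*(-96) + 24*34 - 96*34) + 4436) - 1*(-147) = √((9216 - 2304 + 816 - 3264) + 4436) + 147 = √(4464 + 4436) + 147 = √8900 + 147 = 10*√89 + 147 = 147 + 10*√89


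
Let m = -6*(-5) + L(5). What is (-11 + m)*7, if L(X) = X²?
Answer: 308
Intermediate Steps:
m = 55 (m = -6*(-5) + 5² = 30 + 25 = 55)
(-11 + m)*7 = (-11 + 55)*7 = 44*7 = 308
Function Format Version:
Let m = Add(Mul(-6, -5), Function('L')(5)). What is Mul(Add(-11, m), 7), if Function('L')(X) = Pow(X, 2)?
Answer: 308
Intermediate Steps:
m = 55 (m = Add(Mul(-6, -5), Pow(5, 2)) = Add(30, 25) = 55)
Mul(Add(-11, m), 7) = Mul(Add(-11, 55), 7) = Mul(44, 7) = 308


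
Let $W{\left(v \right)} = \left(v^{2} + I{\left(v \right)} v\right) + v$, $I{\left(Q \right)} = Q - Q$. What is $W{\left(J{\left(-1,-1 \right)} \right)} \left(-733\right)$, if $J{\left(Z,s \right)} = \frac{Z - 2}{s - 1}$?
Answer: $- \frac{10995}{4} \approx -2748.8$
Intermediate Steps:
$I{\left(Q \right)} = 0$
$J{\left(Z,s \right)} = \frac{-2 + Z}{-1 + s}$
$W{\left(v \right)} = v + v^{2}$ ($W{\left(v \right)} = \left(v^{2} + 0 v\right) + v = \left(v^{2} + 0\right) + v = v^{2} + v = v + v^{2}$)
$W{\left(J{\left(-1,-1 \right)} \right)} \left(-733\right) = \frac{-2 - 1}{-1 - 1} \left(1 + \frac{-2 - 1}{-1 - 1}\right) \left(-733\right) = \frac{1}{-2} \left(-3\right) \left(1 + \frac{1}{-2} \left(-3\right)\right) \left(-733\right) = \left(- \frac{1}{2}\right) \left(-3\right) \left(1 - - \frac{3}{2}\right) \left(-733\right) = \frac{3 \left(1 + \frac{3}{2}\right)}{2} \left(-733\right) = \frac{3}{2} \cdot \frac{5}{2} \left(-733\right) = \frac{15}{4} \left(-733\right) = - \frac{10995}{4}$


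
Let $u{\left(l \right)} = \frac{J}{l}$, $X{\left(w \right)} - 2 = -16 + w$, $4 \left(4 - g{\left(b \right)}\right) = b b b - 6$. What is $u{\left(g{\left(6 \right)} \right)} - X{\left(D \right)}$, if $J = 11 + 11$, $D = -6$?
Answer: $\frac{1896}{97} \approx 19.546$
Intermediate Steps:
$g{\left(b \right)} = \frac{11}{2} - \frac{b^{3}}{4}$ ($g{\left(b \right)} = 4 - \frac{b b b - 6}{4} = 4 - \frac{b^{2} b - 6}{4} = 4 - \frac{b^{3} - 6}{4} = 4 - \frac{-6 + b^{3}}{4} = 4 - \left(- \frac{3}{2} + \frac{b^{3}}{4}\right) = \frac{11}{2} - \frac{b^{3}}{4}$)
$J = 22$
$X{\left(w \right)} = -14 + w$ ($X{\left(w \right)} = 2 + \left(-16 + w\right) = -14 + w$)
$u{\left(l \right)} = \frac{22}{l}$
$u{\left(g{\left(6 \right)} \right)} - X{\left(D \right)} = \frac{22}{\frac{11}{2} - \frac{6^{3}}{4}} - \left(-14 - 6\right) = \frac{22}{\frac{11}{2} - 54} - -20 = \frac{22}{\frac{11}{2} - 54} + 20 = \frac{22}{- \frac{97}{2}} + 20 = 22 \left(- \frac{2}{97}\right) + 20 = - \frac{44}{97} + 20 = \frac{1896}{97}$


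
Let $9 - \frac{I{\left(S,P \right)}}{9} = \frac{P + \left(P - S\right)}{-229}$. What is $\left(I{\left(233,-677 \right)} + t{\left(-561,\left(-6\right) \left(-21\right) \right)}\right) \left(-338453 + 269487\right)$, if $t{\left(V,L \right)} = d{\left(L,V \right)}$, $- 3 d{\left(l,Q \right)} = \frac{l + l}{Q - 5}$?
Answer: $- \frac{83924449536}{64807} \approx -1.295 \cdot 10^{6}$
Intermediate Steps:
$I{\left(S,P \right)} = 81 - \frac{9 S}{229} + \frac{18 P}{229}$ ($I{\left(S,P \right)} = 81 - 9 \frac{P + \left(P - S\right)}{-229} = 81 - 9 \left(- S + 2 P\right) \left(- \frac{1}{229}\right) = 81 - 9 \left(- \frac{2 P}{229} + \frac{S}{229}\right) = 81 + \left(- \frac{9 S}{229} + \frac{18 P}{229}\right) = 81 - \frac{9 S}{229} + \frac{18 P}{229}$)
$d{\left(l,Q \right)} = - \frac{2 l}{3 \left(-5 + Q\right)}$ ($d{\left(l,Q \right)} = - \frac{\left(l + l\right) \frac{1}{Q - 5}}{3} = - \frac{2 l \frac{1}{-5 + Q}}{3} = - \frac{2 l}{3 \left(-5 + Q\right)}$)
$t{\left(V,L \right)} = - \frac{2 L}{-15 + 3 V}$
$\left(I{\left(233,-677 \right)} + t{\left(-561,\left(-6\right) \left(-21\right) \right)}\right) \left(-338453 + 269487\right) = \left(\left(81 - \frac{2097}{229} + \frac{18}{229} \left(-677\right)\right) - \frac{2 \left(\left(-6\right) \left(-21\right)\right)}{-15 + 3 \left(-561\right)}\right) \left(-338453 + 269487\right) = \left(\left(81 - \frac{2097}{229} - \frac{12186}{229}\right) - \frac{252}{-15 - 1683}\right) \left(-68966\right) = \left(\frac{4266}{229} - \frac{252}{-1698}\right) \left(-68966\right) = \left(\frac{4266}{229} - 252 \left(- \frac{1}{1698}\right)\right) \left(-68966\right) = \left(\frac{4266}{229} + \frac{42}{283}\right) \left(-68966\right) = \frac{1216896}{64807} \left(-68966\right) = - \frac{83924449536}{64807}$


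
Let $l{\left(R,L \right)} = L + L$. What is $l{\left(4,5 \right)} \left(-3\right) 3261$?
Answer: $-97830$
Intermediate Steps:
$l{\left(R,L \right)} = 2 L$
$l{\left(4,5 \right)} \left(-3\right) 3261 = 2 \cdot 5 \left(-3\right) 3261 = 10 \left(-3\right) 3261 = \left(-30\right) 3261 = -97830$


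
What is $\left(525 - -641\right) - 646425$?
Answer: $-645259$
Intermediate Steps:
$\left(525 - -641\right) - 646425 = \left(525 + 641\right) - 646425 = 1166 - 646425 = -645259$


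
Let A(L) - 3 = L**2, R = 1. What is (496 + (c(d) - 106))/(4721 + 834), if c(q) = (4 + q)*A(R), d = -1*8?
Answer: 34/505 ≈ 0.067327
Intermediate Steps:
d = -8
A(L) = 3 + L**2
c(q) = 16 + 4*q (c(q) = (4 + q)*(3 + 1**2) = (4 + q)*(3 + 1) = (4 + q)*4 = 16 + 4*q)
(496 + (c(d) - 106))/(4721 + 834) = (496 + ((16 + 4*(-8)) - 106))/(4721 + 834) = (496 + ((16 - 32) - 106))/5555 = (496 + (-16 - 106))*(1/5555) = (496 - 122)*(1/5555) = 374*(1/5555) = 34/505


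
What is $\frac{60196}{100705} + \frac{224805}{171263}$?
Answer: $\frac{32948335073}{17247040415} \approx 1.9104$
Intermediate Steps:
$\frac{60196}{100705} + \frac{224805}{171263} = \frac{32948335073}{17247040415}$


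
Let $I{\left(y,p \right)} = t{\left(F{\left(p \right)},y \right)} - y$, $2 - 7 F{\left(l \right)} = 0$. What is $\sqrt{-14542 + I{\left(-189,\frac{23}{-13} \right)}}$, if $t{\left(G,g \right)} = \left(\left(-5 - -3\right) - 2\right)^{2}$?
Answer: $9 i \sqrt{177} \approx 119.74 i$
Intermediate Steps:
$F{\left(l \right)} = \frac{2}{7}$ ($F{\left(l \right)} = \frac{2}{7} - 0 = \frac{2}{7} + 0 = \frac{2}{7}$)
$t{\left(G,g \right)} = 16$ ($t{\left(G,g \right)} = \left(\left(-5 + 3\right) - 2\right)^{2} = \left(-2 - 2\right)^{2} = \left(-4\right)^{2} = 16$)
$I{\left(y,p \right)} = 16 - y$
$\sqrt{-14542 + I{\left(-189,\frac{23}{-13} \right)}} = \sqrt{-14542 + \left(16 - -189\right)} = \sqrt{-14542 + \left(16 + 189\right)} = \sqrt{-14542 + 205} = \sqrt{-14337} = 9 i \sqrt{177}$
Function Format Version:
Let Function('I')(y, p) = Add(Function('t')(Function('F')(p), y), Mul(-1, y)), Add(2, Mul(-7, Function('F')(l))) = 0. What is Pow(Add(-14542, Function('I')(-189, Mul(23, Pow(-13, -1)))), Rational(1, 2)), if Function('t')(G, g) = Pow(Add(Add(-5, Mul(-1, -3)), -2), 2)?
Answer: Mul(9, I, Pow(177, Rational(1, 2))) ≈ Mul(119.74, I)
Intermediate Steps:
Function('F')(l) = Rational(2, 7) (Function('F')(l) = Add(Rational(2, 7), Mul(Rational(-1, 7), 0)) = Add(Rational(2, 7), 0) = Rational(2, 7))
Function('t')(G, g) = 16 (Function('t')(G, g) = Pow(Add(Add(-5, 3), -2), 2) = Pow(Add(-2, -2), 2) = Pow(-4, 2) = 16)
Function('I')(y, p) = Add(16, Mul(-1, y))
Pow(Add(-14542, Function('I')(-189, Mul(23, Pow(-13, -1)))), Rational(1, 2)) = Pow(Add(-14542, Add(16, Mul(-1, -189))), Rational(1, 2)) = Pow(Add(-14542, Add(16, 189)), Rational(1, 2)) = Pow(Add(-14542, 205), Rational(1, 2)) = Pow(-14337, Rational(1, 2)) = Mul(9, I, Pow(177, Rational(1, 2)))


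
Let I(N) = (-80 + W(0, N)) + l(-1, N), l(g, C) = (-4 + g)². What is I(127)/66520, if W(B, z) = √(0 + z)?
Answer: -11/13304 + √127/66520 ≈ -0.00065740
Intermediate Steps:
W(B, z) = √z
I(N) = -55 + √N (I(N) = (-80 + √N) + (-4 - 1)² = (-80 + √N) + (-5)² = (-80 + √N) + 25 = -55 + √N)
I(127)/66520 = (-55 + √127)/66520 = (-55 + √127)*(1/66520) = -11/13304 + √127/66520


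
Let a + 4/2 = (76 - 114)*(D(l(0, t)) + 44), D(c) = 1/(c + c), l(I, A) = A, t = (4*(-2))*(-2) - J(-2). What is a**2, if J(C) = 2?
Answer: 550137025/196 ≈ 2.8068e+6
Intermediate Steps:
t = 14 (t = (4*(-2))*(-2) - 1*2 = -8*(-2) - 2 = 16 - 2 = 14)
D(c) = 1/(2*c)
a = -23455/14 (a = -2 + (76 - 114)*((1/2)/14 + 44) = -2 - 38*((1/2)*(1/14) + 44) = -2 - 38*(1/28 + 44) = -2 - 38*1233/28 = -2 - 23427/14 = -23455/14 ≈ -1675.4)
a**2 = (-23455/14)**2 = 550137025/196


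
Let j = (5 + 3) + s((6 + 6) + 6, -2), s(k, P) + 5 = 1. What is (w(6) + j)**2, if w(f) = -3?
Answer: 1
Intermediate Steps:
s(k, P) = -4 (s(k, P) = -5 + 1 = -4)
j = 4 (j = (5 + 3) - 4 = 8 - 4 = 4)
(w(6) + j)**2 = (-3 + 4)**2 = 1**2 = 1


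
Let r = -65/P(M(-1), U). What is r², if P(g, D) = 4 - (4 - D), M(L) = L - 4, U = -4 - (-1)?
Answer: 4225/9 ≈ 469.44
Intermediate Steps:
U = -3 (U = -4 - 1*(-1) = -4 + 1 = -3)
M(L) = -4 + L
P(g, D) = D (P(g, D) = 4 + (-4 + D) = D)
r = 65/3 (r = -65/(-3) = -65*(-⅓) = 65/3 ≈ 21.667)
r² = (65/3)² = 4225/9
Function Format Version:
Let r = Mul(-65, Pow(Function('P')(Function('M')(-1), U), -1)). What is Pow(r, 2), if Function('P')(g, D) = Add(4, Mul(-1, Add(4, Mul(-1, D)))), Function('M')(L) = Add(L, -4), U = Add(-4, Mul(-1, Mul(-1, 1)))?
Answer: Rational(4225, 9) ≈ 469.44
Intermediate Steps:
U = -3 (U = Add(-4, Mul(-1, -1)) = Add(-4, 1) = -3)
Function('M')(L) = Add(-4, L)
Function('P')(g, D) = D (Function('P')(g, D) = Add(4, Add(-4, D)) = D)
r = Rational(65, 3) (r = Mul(-65, Pow(-3, -1)) = Mul(-65, Rational(-1, 3)) = Rational(65, 3) ≈ 21.667)
Pow(r, 2) = Pow(Rational(65, 3), 2) = Rational(4225, 9)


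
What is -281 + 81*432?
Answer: 34711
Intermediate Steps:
-281 + 81*432 = -281 + 34992 = 34711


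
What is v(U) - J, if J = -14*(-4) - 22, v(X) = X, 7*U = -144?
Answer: -382/7 ≈ -54.571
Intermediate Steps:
U = -144/7 (U = (⅐)*(-144) = -144/7 ≈ -20.571)
J = 34 (J = 56 - 22 = 34)
v(U) - J = -144/7 - 1*34 = -144/7 - 34 = -382/7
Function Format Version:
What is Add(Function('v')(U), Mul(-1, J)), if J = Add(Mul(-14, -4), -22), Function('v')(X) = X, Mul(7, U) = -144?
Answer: Rational(-382, 7) ≈ -54.571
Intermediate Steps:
U = Rational(-144, 7) (U = Mul(Rational(1, 7), -144) = Rational(-144, 7) ≈ -20.571)
J = 34 (J = Add(56, -22) = 34)
Add(Function('v')(U), Mul(-1, J)) = Add(Rational(-144, 7), Mul(-1, 34)) = Add(Rational(-144, 7), -34) = Rational(-382, 7)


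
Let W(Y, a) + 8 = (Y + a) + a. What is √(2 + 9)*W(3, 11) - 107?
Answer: -107 + 17*√11 ≈ -50.617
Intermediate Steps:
W(Y, a) = -8 + Y + 2*a (W(Y, a) = -8 + ((Y + a) + a) = -8 + (Y + 2*a) = -8 + Y + 2*a)
√(2 + 9)*W(3, 11) - 107 = √(2 + 9)*(-8 + 3 + 2*11) - 107 = √11*(-8 + 3 + 22) - 107 = √11*17 - 107 = 17*√11 - 107 = -107 + 17*√11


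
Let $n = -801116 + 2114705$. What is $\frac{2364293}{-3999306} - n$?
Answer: $- \frac{5253446733527}{3999306} \approx -1.3136 \cdot 10^{6}$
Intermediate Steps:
$n = 1313589$
$\frac{2364293}{-3999306} - n = \frac{2364293}{-3999306} - 1313589 = 2364293 \left(- \frac{1}{3999306}\right) - 1313589 = - \frac{2364293}{3999306} - 1313589 = - \frac{5253446733527}{3999306}$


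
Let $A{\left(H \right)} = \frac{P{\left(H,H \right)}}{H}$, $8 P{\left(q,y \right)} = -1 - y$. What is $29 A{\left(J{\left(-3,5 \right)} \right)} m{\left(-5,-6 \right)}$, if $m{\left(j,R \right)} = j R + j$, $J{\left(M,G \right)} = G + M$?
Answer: $- \frac{2175}{16} \approx -135.94$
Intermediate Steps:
$P{\left(q,y \right)} = - \frac{1}{8} - \frac{y}{8}$ ($P{\left(q,y \right)} = \frac{-1 - y}{8} = - \frac{1}{8} - \frac{y}{8}$)
$m{\left(j,R \right)} = j + R j$ ($m{\left(j,R \right)} = R j + j = j + R j$)
$A{\left(H \right)} = \frac{- \frac{1}{8} - \frac{H}{8}}{H}$
$29 A{\left(J{\left(-3,5 \right)} \right)} m{\left(-5,-6 \right)} = 29 \frac{-1 - \left(5 - 3\right)}{8 \left(5 - 3\right)} \left(- 5 \left(1 - 6\right)\right) = 29 \frac{-1 - 2}{8 \cdot 2} \left(\left(-5\right) \left(-5\right)\right) = 29 \cdot \frac{1}{8} \cdot \frac{1}{2} \left(-1 - 2\right) 25 = 29 \cdot \frac{1}{8} \cdot \frac{1}{2} \left(-3\right) 25 = 29 \left(- \frac{3}{16}\right) 25 = \left(- \frac{87}{16}\right) 25 = - \frac{2175}{16}$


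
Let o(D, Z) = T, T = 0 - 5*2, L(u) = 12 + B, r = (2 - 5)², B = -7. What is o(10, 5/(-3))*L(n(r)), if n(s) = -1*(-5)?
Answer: -50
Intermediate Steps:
r = 9 (r = (-3)² = 9)
n(s) = 5
L(u) = 5 (L(u) = 12 - 7 = 5)
T = -10 (T = 0 - 10 = -10)
o(D, Z) = -10
o(10, 5/(-3))*L(n(r)) = -10*5 = -50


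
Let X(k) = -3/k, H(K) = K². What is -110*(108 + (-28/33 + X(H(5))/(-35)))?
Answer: -6188198/525 ≈ -11787.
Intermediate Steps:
-110*(108 + (-28/33 + X(H(5))/(-35))) = -110*(108 + (-28/33 - 3/(5²)/(-35))) = -110*(108 + (-28*1/33 - 3/25*(-1/35))) = -110*(108 + (-28/33 - 3*1/25*(-1/35))) = -110*(108 + (-28/33 - 3/25*(-1/35))) = -110*(108 + (-28/33 + 3/875)) = -110*(108 - 24401/28875) = -110*3094099/28875 = -6188198/525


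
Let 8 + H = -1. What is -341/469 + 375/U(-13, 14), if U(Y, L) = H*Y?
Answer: 45326/18291 ≈ 2.4781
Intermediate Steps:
H = -9 (H = -8 - 1 = -9)
U(Y, L) = -9*Y
-341/469 + 375/U(-13, 14) = -341/469 + 375/((-9*(-13))) = -341*1/469 + 375/117 = -341/469 + 375*(1/117) = -341/469 + 125/39 = 45326/18291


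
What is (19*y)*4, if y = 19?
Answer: 1444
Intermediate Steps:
(19*y)*4 = (19*19)*4 = 361*4 = 1444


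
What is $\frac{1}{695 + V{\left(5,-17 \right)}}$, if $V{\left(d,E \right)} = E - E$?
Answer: $\frac{1}{695} \approx 0.0014388$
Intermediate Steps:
$V{\left(d,E \right)} = 0$
$\frac{1}{695 + V{\left(5,-17 \right)}} = \frac{1}{695 + 0} = \frac{1}{695}$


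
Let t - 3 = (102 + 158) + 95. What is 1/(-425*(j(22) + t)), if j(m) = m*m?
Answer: -1/357850 ≈ -2.7945e-6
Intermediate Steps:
j(m) = m²
t = 358 (t = 3 + ((102 + 158) + 95) = 3 + (260 + 95) = 3 + 355 = 358)
1/(-425*(j(22) + t)) = 1/(-425*(22² + 358)) = 1/(-425*(484 + 358)) = 1/(-425*842) = 1/(-357850) = -1/357850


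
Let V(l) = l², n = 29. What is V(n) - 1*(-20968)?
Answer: 21809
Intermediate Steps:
V(n) - 1*(-20968) = 29² - 1*(-20968) = 841 + 20968 = 21809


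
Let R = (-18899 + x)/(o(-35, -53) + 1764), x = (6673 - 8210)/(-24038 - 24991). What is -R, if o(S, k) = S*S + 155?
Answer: 463298767/77073588 ≈ 6.0111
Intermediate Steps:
o(S, k) = 155 + S² (o(S, k) = S² + 155 = 155 + S²)
x = 1537/49029 (x = -1537/(-49029) = -1537*(-1/49029) = 1537/49029 ≈ 0.031349)
R = -463298767/77073588 (R = (-18899 + 1537/49029)/((155 + (-35)²) + 1764) = -926597534/(49029*((155 + 1225) + 1764)) = -926597534/(49029*(1380 + 1764)) = -926597534/49029/3144 = -926597534/49029*1/3144 = -463298767/77073588 ≈ -6.0111)
-R = -1*(-463298767/77073588) = 463298767/77073588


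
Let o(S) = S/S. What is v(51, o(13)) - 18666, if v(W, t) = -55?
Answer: -18721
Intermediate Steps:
o(S) = 1
v(51, o(13)) - 18666 = -55 - 18666 = -18721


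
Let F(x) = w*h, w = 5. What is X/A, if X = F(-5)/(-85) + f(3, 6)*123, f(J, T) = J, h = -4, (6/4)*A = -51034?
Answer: -18831/1735156 ≈ -0.010853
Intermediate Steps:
A = -102068/3 (A = (⅔)*(-51034) = -102068/3 ≈ -34023.)
F(x) = -20 (F(x) = 5*(-4) = -20)
X = 6277/17 (X = -20/(-85) + 3*123 = -20*(-1/85) + 369 = 4/17 + 369 = 6277/17 ≈ 369.24)
X/A = 6277/(17*(-102068/3)) = (6277/17)*(-3/102068) = -18831/1735156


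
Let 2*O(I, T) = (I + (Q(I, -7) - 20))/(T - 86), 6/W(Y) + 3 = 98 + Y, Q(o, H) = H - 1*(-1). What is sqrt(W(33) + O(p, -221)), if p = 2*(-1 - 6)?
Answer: sqrt(675707)/2456 ≈ 0.33470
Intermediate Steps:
Q(o, H) = 1 + H (Q(o, H) = H + 1 = 1 + H)
W(Y) = 6/(95 + Y) (W(Y) = 6/(-3 + (98 + Y)) = 6/(95 + Y))
p = -14 (p = 2*(-7) = -14)
O(I, T) = (-26 + I)/(2*(-86 + T)) (O(I, T) = ((I + ((1 - 7) - 20))/(T - 86))/2 = ((I + (-6 - 20))/(-86 + T))/2 = ((I - 26)/(-86 + T))/2 = ((-26 + I)/(-86 + T))/2 = (-26 + I)/(2*(-86 + T)))
sqrt(W(33) + O(p, -221)) = sqrt(6/(95 + 33) + (-26 - 14)/(2*(-86 - 221))) = sqrt(6/128 + (1/2)*(-40)/(-307)) = sqrt(6*(1/128) + (1/2)*(-1/307)*(-40)) = sqrt(3/64 + 20/307) = sqrt(2201/19648) = sqrt(675707)/2456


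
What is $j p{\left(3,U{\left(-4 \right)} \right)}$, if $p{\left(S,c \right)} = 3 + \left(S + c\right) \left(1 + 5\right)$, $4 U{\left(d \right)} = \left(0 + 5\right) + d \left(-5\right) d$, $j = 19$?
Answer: $- \frac{3477}{2} \approx -1738.5$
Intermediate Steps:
$U{\left(d \right)} = \frac{5}{4} - \frac{5 d^{2}}{4}$ ($U{\left(d \right)} = \frac{\left(0 + 5\right) + d \left(-5\right) d}{4} = \frac{5 + - 5 d d}{4} = \frac{5 - 5 d^{2}}{4} = \frac{5}{4} - \frac{5 d^{2}}{4}$)
$p{\left(S,c \right)} = 3 + 6 S + 6 c$ ($p{\left(S,c \right)} = 3 + \left(S + c\right) 6 = 3 + \left(6 S + 6 c\right) = 3 + 6 S + 6 c$)
$j p{\left(3,U{\left(-4 \right)} \right)} = 19 \left(3 + 6 \cdot 3 + 6 \left(\frac{5}{4} - \frac{5 \left(-4\right)^{2}}{4}\right)\right) = 19 \left(3 + 18 + 6 \left(\frac{5}{4} - 20\right)\right) = 19 \left(3 + 18 + 6 \left(- \frac{75}{4}\right)\right) = 19 \left(3 + 18 - \frac{225}{2}\right) = 19 \left(- \frac{183}{2}\right) = - \frac{3477}{2}$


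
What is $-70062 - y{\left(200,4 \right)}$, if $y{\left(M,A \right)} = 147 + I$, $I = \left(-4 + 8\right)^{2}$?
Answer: $-70225$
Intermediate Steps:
$I = 16$ ($I = 4^{2} = 16$)
$y{\left(M,A \right)} = 163$ ($y{\left(M,A \right)} = 147 + 16 = 163$)
$-70062 - y{\left(200,4 \right)} = -70062 - 163 = -70225$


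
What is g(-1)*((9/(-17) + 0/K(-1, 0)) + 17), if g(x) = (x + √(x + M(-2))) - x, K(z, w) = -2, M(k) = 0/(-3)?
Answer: 280*I/17 ≈ 16.471*I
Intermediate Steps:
M(k) = 0 (M(k) = 0*(-⅓) = 0)
g(x) = √x (g(x) = (x + √(x + 0)) - x = (x + √x) - x = √x)
g(-1)*((9/(-17) + 0/K(-1, 0)) + 17) = √(-1)*((9/(-17) + 0/(-2)) + 17) = I*((9*(-1/17) + 0*(-½)) + 17) = I*((-9/17 + 0) + 17) = I*(-9/17 + 17) = I*(280/17) = 280*I/17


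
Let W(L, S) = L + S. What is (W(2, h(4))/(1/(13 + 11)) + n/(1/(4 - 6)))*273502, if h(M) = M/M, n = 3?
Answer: 18051132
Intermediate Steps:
h(M) = 1
(W(2, h(4))/(1/(13 + 11)) + n/(1/(4 - 6)))*273502 = ((2 + 1)/(1/(13 + 11)) + 3/(1/(4 - 6)))*273502 = (3/(1/24) + 3/(1/(-2)))*273502 = (3/(1/24) + 3/(-1/2))*273502 = (3*24 + 3*(-2))*273502 = (72 - 6)*273502 = 66*273502 = 18051132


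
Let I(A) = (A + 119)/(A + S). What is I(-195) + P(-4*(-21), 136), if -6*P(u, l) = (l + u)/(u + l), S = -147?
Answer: 1/18 ≈ 0.055556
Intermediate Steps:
I(A) = (119 + A)/(-147 + A) (I(A) = (A + 119)/(A - 147) = (119 + A)/(-147 + A))
P(u, l) = -⅙ (P(u, l) = -(l + u)/(6*(u + l)) = -(l + u)/(6*(l + u)) = -⅙*1 = -⅙)
I(-195) + P(-4*(-21), 136) = (119 - 195)/(-147 - 195) - ⅙ = -76/(-342) - ⅙ = -1/342*(-76) - ⅙ = 2/9 - ⅙ = 1/18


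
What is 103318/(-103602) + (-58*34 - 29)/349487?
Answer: -18157802734/18103776087 ≈ -1.0030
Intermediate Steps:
103318/(-103602) + (-58*34 - 29)/349487 = 103318*(-1/103602) + (-1972 - 29)*(1/349487) = -51659/51801 - 2001*1/349487 = -51659/51801 - 2001/349487 = -18157802734/18103776087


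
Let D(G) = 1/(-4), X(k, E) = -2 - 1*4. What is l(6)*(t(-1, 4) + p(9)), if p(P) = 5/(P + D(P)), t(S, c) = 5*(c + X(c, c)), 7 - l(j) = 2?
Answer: -330/7 ≈ -47.143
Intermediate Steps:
X(k, E) = -6 (X(k, E) = -2 - 4 = -6)
l(j) = 5 (l(j) = 7 - 1*2 = 7 - 2 = 5)
D(G) = -1/4
t(S, c) = -30 + 5*c (t(S, c) = 5*(c - 6) = 5*(-6 + c) = -30 + 5*c)
p(P) = 5/(-1/4 + P) (p(P) = 5/(P - 1/4) = 5/(-1/4 + P))
l(6)*(t(-1, 4) + p(9)) = 5*((-30 + 5*4) + 20/(-1 + 4*9)) = 5*((-30 + 20) + 20/(-1 + 36)) = 5*(-10 + 20/35) = 5*(-10 + 20*(1/35)) = 5*(-10 + 4/7) = 5*(-66/7) = -330/7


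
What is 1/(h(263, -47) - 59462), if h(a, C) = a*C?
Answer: -1/71823 ≈ -1.3923e-5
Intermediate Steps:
h(a, C) = C*a
1/(h(263, -47) - 59462) = 1/(-47*263 - 59462) = 1/(-12361 - 59462) = 1/(-71823) = -1/71823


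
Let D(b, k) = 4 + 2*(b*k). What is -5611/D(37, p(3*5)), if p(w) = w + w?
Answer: -5611/2224 ≈ -2.5229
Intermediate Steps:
p(w) = 2*w
D(b, k) = 4 + 2*b*k
-5611/D(37, p(3*5)) = -5611/(4 + 2*37*(2*(3*5))) = -5611/(4 + 2*37*(2*15)) = -5611/(4 + 2*37*30) = -5611/(4 + 2220) = -5611/2224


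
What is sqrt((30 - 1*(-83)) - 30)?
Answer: sqrt(83) ≈ 9.1104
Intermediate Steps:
sqrt((30 - 1*(-83)) - 30) = sqrt((30 + 83) - 30) = sqrt(113 - 30) = sqrt(83)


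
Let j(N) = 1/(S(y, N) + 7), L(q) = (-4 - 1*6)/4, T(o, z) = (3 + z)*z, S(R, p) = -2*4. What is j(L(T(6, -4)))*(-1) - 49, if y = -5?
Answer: -48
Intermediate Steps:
S(R, p) = -8
T(o, z) = z*(3 + z)
L(q) = -5/2 (L(q) = (-4 - 6)*(¼) = -10*¼ = -5/2)
j(N) = -1 (j(N) = 1/(-8 + 7) = 1/(-1) = -1)
j(L(T(6, -4)))*(-1) - 49 = -1*(-1) - 49 = 1 - 49 = -48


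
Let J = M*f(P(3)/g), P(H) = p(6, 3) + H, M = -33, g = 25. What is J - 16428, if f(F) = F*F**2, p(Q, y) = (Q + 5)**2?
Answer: -319606092/15625 ≈ -20455.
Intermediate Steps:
p(Q, y) = (5 + Q)**2
P(H) = 121 + H (P(H) = (5 + 6)**2 + H = 11**2 + H = 121 + H)
f(F) = F**3
J = -62918592/15625 (J = -33*(121 + 3)**3/15625 = -33*(124*(1/25))**3 = -33*(124/25)**3 = -33*1906624/15625 = -62918592/15625 ≈ -4026.8)
J - 16428 = -62918592/15625 - 16428 = -319606092/15625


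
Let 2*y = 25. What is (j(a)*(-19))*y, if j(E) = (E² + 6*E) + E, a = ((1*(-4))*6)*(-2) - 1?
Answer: -602775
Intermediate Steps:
y = 25/2 (y = (½)*25 = 25/2 ≈ 12.500)
a = 47 (a = -4*6*(-2) - 1 = -24*(-2) - 1 = 48 - 1 = 47)
j(E) = E² + 7*E
(j(a)*(-19))*y = ((47*(7 + 47))*(-19))*(25/2) = ((47*54)*(-19))*(25/2) = (2538*(-19))*(25/2) = -48222*25/2 = -602775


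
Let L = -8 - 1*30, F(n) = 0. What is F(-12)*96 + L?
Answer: -38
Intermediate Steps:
L = -38 (L = -8 - 30 = -38)
F(-12)*96 + L = 0*96 - 38 = 0 - 38 = -38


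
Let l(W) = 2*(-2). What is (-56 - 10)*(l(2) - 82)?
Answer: 5676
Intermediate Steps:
l(W) = -4
(-56 - 10)*(l(2) - 82) = (-56 - 10)*(-4 - 82) = -66*(-86) = 5676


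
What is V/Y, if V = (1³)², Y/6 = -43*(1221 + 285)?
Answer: -1/388548 ≈ -2.5737e-6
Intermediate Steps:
Y = -388548 (Y = 6*(-43*(1221 + 285)) = 6*(-43*1506) = 6*(-64758) = -388548)
V = 1 (V = 1² = 1)
V/Y = 1/(-388548) = 1*(-1/388548) = -1/388548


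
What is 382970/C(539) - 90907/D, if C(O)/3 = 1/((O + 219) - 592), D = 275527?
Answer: 17516083208819/826581 ≈ 2.1191e+7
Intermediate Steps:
C(O) = 3/(-373 + O) (C(O) = 3/((O + 219) - 592) = 3/((219 + O) - 592) = 3/(-373 + O))
382970/C(539) - 90907/D = 382970/((3/(-373 + 539))) - 90907/275527 = 382970/((3/166)) - 90907*1/275527 = 382970/((3*(1/166))) - 90907/275527 = 382970/(3/166) - 90907/275527 = 382970*(166/3) - 90907/275527 = 63573020/3 - 90907/275527 = 17516083208819/826581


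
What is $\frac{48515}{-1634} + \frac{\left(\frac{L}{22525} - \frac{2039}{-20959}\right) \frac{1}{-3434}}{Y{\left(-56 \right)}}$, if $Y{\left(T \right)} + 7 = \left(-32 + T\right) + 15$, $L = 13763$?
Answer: $- \frac{393261698384469267}{13245175120275500} \approx -29.691$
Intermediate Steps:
$Y{\left(T \right)} = -24 + T$ ($Y{\left(T \right)} = -7 + \left(\left(-32 + T\right) + 15\right) = -7 + \left(-17 + T\right) = -24 + T$)
$\frac{48515}{-1634} + \frac{\left(\frac{L}{22525} - \frac{2039}{-20959}\right) \frac{1}{-3434}}{Y{\left(-56 \right)}} = \frac{48515}{-1634} + \frac{\left(\frac{13763}{22525} - \frac{2039}{-20959}\right) \frac{1}{-3434}}{-24 - 56} = 48515 \left(- \frac{1}{1634}\right) + \frac{\left(13763 \cdot \frac{1}{22525} - - \frac{2039}{20959}\right) \left(- \frac{1}{3434}\right)}{-80} = - \frac{48515}{1634} + \left(\frac{13763}{22525} + \frac{2039}{20959}\right) \left(- \frac{1}{3434}\right) \left(- \frac{1}{80}\right) = - \frac{48515}{1634} + \frac{334387192}{472101475} \left(- \frac{1}{3434}\right) \left(- \frac{1}{80}\right) = - \frac{48515}{1634} - - \frac{41798399}{16211964651500} = - \frac{48515}{1634} + \frac{41798399}{16211964651500} = - \frac{393261698384469267}{13245175120275500}$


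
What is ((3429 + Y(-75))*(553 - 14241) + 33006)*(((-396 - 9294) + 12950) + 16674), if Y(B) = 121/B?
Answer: -70089532779668/75 ≈ -9.3453e+11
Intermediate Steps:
((3429 + Y(-75))*(553 - 14241) + 33006)*(((-396 - 9294) + 12950) + 16674) = ((3429 + 121/(-75))*(553 - 14241) + 33006)*(((-396 - 9294) + 12950) + 16674) = ((3429 + 121*(-1/75))*(-13688) + 33006)*((-9690 + 12950) + 16674) = ((3429 - 121/75)*(-13688) + 33006)*(3260 + 16674) = ((257054/75)*(-13688) + 33006)*19934 = (-3518555152/75 + 33006)*19934 = -3516079702/75*19934 = -70089532779668/75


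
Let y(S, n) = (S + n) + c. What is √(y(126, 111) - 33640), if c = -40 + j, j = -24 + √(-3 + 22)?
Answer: √(-33467 + √19) ≈ 182.93*I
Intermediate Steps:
j = -24 + √19 ≈ -19.641
c = -64 + √19 (c = -40 + (-24 + √19) = -64 + √19 ≈ -59.641)
y(S, n) = -64 + S + n + √19 (y(S, n) = (S + n) + (-64 + √19) = -64 + S + n + √19)
√(y(126, 111) - 33640) = √((-64 + 126 + 111 + √19) - 33640) = √((173 + √19) - 33640) = √(-33467 + √19)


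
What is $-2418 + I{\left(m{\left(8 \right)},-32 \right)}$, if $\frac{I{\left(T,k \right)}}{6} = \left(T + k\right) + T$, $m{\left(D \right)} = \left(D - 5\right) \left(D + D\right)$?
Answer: $-2034$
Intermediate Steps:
$m{\left(D \right)} = 2 D \left(-5 + D\right)$ ($m{\left(D \right)} = \left(-5 + D\right) 2 D = 2 D \left(-5 + D\right)$)
$I{\left(T,k \right)} = 6 k + 12 T$ ($I{\left(T,k \right)} = 6 \left(\left(T + k\right) + T\right) = 6 \left(k + 2 T\right) = 6 k + 12 T$)
$-2418 + I{\left(m{\left(8 \right)},-32 \right)} = -2418 + \left(6 \left(-32\right) + 12 \cdot 2 \cdot 8 \left(-5 + 8\right)\right) = -2418 - \left(192 - 12 \cdot 2 \cdot 8 \cdot 3\right) = -2418 + \left(-192 + 12 \cdot 48\right) = -2418 + \left(-192 + 576\right) = -2418 + 384 = -2034$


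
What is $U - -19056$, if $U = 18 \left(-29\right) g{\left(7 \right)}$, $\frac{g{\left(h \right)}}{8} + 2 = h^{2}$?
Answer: $-177216$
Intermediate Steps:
$g{\left(h \right)} = -16 + 8 h^{2}$
$U = -196272$ ($U = 18 \left(-29\right) \left(-16 + 8 \cdot 7^{2}\right) = - 522 \left(-16 + 8 \cdot 49\right) = - 522 \left(-16 + 392\right) = \left(-522\right) 376 = -196272$)
$U - -19056 = -196272 - -19056 = -196272 + 19056 = -177216$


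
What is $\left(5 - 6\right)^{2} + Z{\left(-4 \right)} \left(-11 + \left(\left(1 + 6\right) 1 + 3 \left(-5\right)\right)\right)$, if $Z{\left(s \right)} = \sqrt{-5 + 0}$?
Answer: $1 - 19 i \sqrt{5} \approx 1.0 - 42.485 i$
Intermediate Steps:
$Z{\left(s \right)} = i \sqrt{5}$ ($Z{\left(s \right)} = \sqrt{-5} = i \sqrt{5}$)
$\left(5 - 6\right)^{2} + Z{\left(-4 \right)} \left(-11 + \left(\left(1 + 6\right) 1 + 3 \left(-5\right)\right)\right) = \left(5 - 6\right)^{2} + i \sqrt{5} \left(-11 + \left(\left(1 + 6\right) 1 + 3 \left(-5\right)\right)\right) = \left(5 - 6\right)^{2} + i \sqrt{5} \left(-11 + \left(7 \cdot 1 - 15\right)\right) = \left(-1\right)^{2} + i \sqrt{5} \left(-11 + \left(7 - 15\right)\right) = 1 + i \sqrt{5} \left(-11 - 8\right) = 1 + i \sqrt{5} \left(-19\right) = 1 - 19 i \sqrt{5}$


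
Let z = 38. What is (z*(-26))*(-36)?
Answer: 35568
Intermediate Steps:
(z*(-26))*(-36) = (38*(-26))*(-36) = -988*(-36) = 35568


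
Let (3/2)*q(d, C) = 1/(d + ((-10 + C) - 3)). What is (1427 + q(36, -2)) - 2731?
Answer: -82150/63 ≈ -1304.0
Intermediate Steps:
q(d, C) = 2/(3*(-13 + C + d)) (q(d, C) = 2/(3*(d + ((-10 + C) - 3))) = 2/(3*(d + (-13 + C))) = 2/(3*(-13 + C + d)))
(1427 + q(36, -2)) - 2731 = (1427 + 2/(3*(-13 - 2 + 36))) - 2731 = (1427 + (⅔)/21) - 2731 = (1427 + (⅔)*(1/21)) - 2731 = (1427 + 2/63) - 2731 = 89903/63 - 2731 = -82150/63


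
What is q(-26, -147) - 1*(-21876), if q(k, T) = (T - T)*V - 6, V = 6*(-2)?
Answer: 21870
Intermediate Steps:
V = -12
q(k, T) = -6 (q(k, T) = (T - T)*(-12) - 6 = 0*(-12) - 6 = 0 - 6 = -6)
q(-26, -147) - 1*(-21876) = -6 - 1*(-21876) = -6 + 21876 = 21870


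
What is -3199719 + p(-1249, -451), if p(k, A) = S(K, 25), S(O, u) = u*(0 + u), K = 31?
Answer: -3199094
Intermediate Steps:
S(O, u) = u² (S(O, u) = u*u = u²)
p(k, A) = 625 (p(k, A) = 25² = 625)
-3199719 + p(-1249, -451) = -3199719 + 625 = -3199094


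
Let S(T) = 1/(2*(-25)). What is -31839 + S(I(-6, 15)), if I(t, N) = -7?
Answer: -1591951/50 ≈ -31839.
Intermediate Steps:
S(T) = -1/50 (S(T) = 1/(-50) = -1/50)
-31839 + S(I(-6, 15)) = -31839 - 1/50 = -1591951/50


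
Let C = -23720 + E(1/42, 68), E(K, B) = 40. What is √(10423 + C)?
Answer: 3*I*√1473 ≈ 115.14*I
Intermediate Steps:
C = -23680 (C = -23720 + 40 = -23680)
√(10423 + C) = √(10423 - 23680) = √(-13257) = 3*I*√1473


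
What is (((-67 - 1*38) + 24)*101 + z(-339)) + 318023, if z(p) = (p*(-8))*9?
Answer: 334250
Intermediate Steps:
z(p) = -72*p (z(p) = -8*p*9 = -72*p)
(((-67 - 1*38) + 24)*101 + z(-339)) + 318023 = (((-67 - 1*38) + 24)*101 - 72*(-339)) + 318023 = (((-67 - 38) + 24)*101 + 24408) + 318023 = ((-105 + 24)*101 + 24408) + 318023 = (-81*101 + 24408) + 318023 = (-8181 + 24408) + 318023 = 16227 + 318023 = 334250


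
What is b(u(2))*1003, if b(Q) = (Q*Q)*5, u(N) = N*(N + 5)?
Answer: 982940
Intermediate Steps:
u(N) = N*(5 + N)
b(Q) = 5*Q**2 (b(Q) = Q**2*5 = 5*Q**2)
b(u(2))*1003 = (5*(2*(5 + 2))**2)*1003 = (5*(2*7)**2)*1003 = (5*14**2)*1003 = (5*196)*1003 = 980*1003 = 982940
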